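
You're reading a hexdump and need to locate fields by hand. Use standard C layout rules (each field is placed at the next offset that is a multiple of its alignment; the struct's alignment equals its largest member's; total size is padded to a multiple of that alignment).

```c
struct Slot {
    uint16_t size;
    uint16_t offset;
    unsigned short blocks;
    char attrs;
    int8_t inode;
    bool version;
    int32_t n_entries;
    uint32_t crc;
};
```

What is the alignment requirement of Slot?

4

member alignments: size=2, offset=2, blocks=2, attrs=1, inode=1, version=1, n_entries=4, crc=4
max = 4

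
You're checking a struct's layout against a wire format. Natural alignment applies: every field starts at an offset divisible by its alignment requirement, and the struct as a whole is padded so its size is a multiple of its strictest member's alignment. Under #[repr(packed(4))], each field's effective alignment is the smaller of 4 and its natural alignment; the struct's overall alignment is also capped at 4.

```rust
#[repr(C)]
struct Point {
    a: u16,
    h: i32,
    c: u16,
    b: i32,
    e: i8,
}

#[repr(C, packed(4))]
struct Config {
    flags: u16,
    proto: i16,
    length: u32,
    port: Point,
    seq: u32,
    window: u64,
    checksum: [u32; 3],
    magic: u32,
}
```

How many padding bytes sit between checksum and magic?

0

Point: a at 0 (size 2, align 2) → ends 2; pad 2 to align 4 for h; h at 4 (size 4, align 4) → ends 8; c at 8 (size 2, align 2) → ends 10; pad 2 to align 4 for b; b at 12 (size 4, align 4) → ends 16; e at 16 (size 1, align 1) → ends 17; tail pad 3 to reach multiple of 4; total 20 bytes, alignment 4
flags at 0 (size 2, align 2) → ends 2
proto at 2 (size 2, align 2) → ends 4
length at 4 (size 4, align 4) → ends 8
port at 8 (size 20, align 4) → ends 28
seq at 28 (size 4, align 4) → ends 32
window at 32 (size 8, align 4) → ends 40
checksum at 40 (size 12, align 4) → ends 52
magic at 52 (size 4, align 4) → ends 56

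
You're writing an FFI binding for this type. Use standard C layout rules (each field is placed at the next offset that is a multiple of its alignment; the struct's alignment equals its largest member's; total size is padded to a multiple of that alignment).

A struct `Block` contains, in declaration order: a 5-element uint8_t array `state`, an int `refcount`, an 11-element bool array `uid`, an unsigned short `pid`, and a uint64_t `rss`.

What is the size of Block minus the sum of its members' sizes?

10

state at 0 (size 5, align 1) → ends 5
pad 3 to align 4 for refcount
refcount at 8 (size 4, align 4) → ends 12
uid at 12 (size 11, align 1) → ends 23
pad 1 to align 2 for pid
pid at 24 (size 2, align 2) → ends 26
pad 6 to align 8 for rss
rss at 32 (size 8, align 8) → ends 40
total 40 bytes, alignment 8
data bytes 30, size 40 → padding 10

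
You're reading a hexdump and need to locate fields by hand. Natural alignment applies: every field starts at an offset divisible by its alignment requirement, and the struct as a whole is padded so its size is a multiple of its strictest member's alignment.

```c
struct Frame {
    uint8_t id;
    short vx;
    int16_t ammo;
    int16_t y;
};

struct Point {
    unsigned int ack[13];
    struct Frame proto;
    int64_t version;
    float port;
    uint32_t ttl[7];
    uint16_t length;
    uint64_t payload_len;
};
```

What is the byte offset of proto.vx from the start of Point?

Frame: id at 0 (size 1, align 1) → ends 1; pad 1 to align 2 for vx; vx at 2 (size 2, align 2) → ends 4; ammo at 4 (size 2, align 2) → ends 6; y at 6 (size 2, align 2) → ends 8; total 8 bytes, alignment 2
ack at 0 (size 52, align 4) → ends 52
proto at 52 (size 8, align 2) → ends 60
within Frame: vx at 2
52 + 2 = 54

54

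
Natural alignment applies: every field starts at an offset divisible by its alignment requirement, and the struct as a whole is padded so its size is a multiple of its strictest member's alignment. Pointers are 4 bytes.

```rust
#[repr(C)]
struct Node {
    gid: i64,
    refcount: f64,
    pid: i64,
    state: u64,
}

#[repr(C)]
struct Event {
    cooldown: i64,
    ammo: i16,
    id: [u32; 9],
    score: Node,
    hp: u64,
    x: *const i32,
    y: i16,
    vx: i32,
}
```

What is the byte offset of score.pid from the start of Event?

64

Node: @0: gid [8B, align 8] → 8; @8: refcount [8B, align 8] → 16; @16: pid [8B, align 8] → 24; @24: state [8B, align 8] → 32; size 32, align 8
@0: cooldown [8B, align 8] → 8
@8: ammo [2B, align 2] → 10
+2 pad (align 4)
@12: id [36B, align 4] → 48
@48: score [32B, align 8] → 80
within Node: pid at 16
48 + 16 = 64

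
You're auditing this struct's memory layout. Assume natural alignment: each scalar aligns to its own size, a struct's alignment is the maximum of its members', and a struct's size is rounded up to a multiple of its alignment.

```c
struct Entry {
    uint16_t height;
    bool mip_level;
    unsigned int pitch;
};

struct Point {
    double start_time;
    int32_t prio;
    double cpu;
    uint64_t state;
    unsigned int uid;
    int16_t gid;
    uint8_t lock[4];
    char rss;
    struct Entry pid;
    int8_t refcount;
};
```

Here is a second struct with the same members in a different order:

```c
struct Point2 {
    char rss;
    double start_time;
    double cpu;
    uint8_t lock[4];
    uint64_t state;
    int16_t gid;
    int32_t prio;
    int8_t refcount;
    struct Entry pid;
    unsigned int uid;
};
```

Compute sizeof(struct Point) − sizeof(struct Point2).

-8

Entry: @0: height [2B, align 2] → 2; @2: mip_level [1B, align 1] → 3; +1 pad (align 4); @4: pitch [4B, align 4] → 8; size 8, align 4
@0: start_time [8B, align 8] → 8
@8: prio [4B, align 4] → 12
+4 pad (align 8)
@16: cpu [8B, align 8] → 24
@24: state [8B, align 8] → 32
@32: uid [4B, align 4] → 36
@36: gid [2B, align 2] → 38
@38: lock [4B, align 1] → 42
@42: rss [1B, align 1] → 43
+1 pad (align 4)
@44: pid [8B, align 4] → 52
@52: refcount [1B, align 1] → 53
+3 tail pad (align 8)
size 56, align 8
— Point2 —
@0: rss [1B, align 1] → 1
+7 pad (align 8)
@8: start_time [8B, align 8] → 16
@16: cpu [8B, align 8] → 24
@24: lock [4B, align 1] → 28
+4 pad (align 8)
@32: state [8B, align 8] → 40
@40: gid [2B, align 2] → 42
+2 pad (align 4)
@44: prio [4B, align 4] → 48
@48: refcount [1B, align 1] → 49
+3 pad (align 4)
@52: pid [8B, align 4] → 60
@60: uid [4B, align 4] → 64
size 64, align 8
56 − 64 = -8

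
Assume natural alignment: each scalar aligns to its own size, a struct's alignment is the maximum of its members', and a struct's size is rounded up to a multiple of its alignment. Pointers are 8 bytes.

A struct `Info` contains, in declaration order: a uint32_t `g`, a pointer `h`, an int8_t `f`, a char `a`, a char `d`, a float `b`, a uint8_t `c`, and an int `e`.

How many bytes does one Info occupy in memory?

0..4  g  (4B, 4-aligned)
4..8  -- padding (4B)
8..16  h  (8B, 8-aligned)
16..17  f  (1B, 1-aligned)
17..18  a  (1B, 1-aligned)
18..19  d  (1B, 1-aligned)
19..20  -- padding (1B)
20..24  b  (4B, 4-aligned)
24..25  c  (1B, 1-aligned)
25..28  -- padding (3B)
28..32  e  (4B, 4-aligned)
sizeof = 32, alignof = 8

32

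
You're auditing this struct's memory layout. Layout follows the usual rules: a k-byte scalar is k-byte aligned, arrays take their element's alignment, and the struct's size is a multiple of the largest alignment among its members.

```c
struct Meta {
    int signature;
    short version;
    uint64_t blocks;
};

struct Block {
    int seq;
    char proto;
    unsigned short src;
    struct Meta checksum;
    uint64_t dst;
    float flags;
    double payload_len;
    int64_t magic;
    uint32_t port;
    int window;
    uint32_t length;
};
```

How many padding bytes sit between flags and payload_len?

4

Meta: 0..4  signature  (4B, 4-aligned); 4..6  version  (2B, 2-aligned); 6..8  -- padding (2B); 8..16  blocks  (8B, 8-aligned); sizeof = 16, alignof = 8
0..4  seq  (4B, 4-aligned)
4..5  proto  (1B, 1-aligned)
5..6  -- padding (1B)
6..8  src  (2B, 2-aligned)
8..24  checksum  (16B, 8-aligned)
24..32  dst  (8B, 8-aligned)
32..36  flags  (4B, 4-aligned)
36..40  -- padding (4B)
40..48  payload_len  (8B, 8-aligned)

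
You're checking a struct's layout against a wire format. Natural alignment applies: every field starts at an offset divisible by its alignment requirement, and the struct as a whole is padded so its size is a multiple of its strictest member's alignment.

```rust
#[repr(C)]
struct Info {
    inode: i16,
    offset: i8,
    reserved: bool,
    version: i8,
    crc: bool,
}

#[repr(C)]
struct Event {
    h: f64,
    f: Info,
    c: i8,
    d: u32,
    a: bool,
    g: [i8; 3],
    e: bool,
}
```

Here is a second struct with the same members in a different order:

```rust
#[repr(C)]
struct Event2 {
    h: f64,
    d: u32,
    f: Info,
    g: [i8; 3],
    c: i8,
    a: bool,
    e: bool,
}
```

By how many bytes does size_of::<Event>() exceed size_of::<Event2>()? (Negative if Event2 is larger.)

Info: @0: inode [2B, align 2] → 2; @2: offset [1B, align 1] → 3; @3: reserved [1B, align 1] → 4; @4: version [1B, align 1] → 5; @5: crc [1B, align 1] → 6; size 6, align 2
@0: h [8B, align 8] → 8
@8: f [6B, align 2] → 14
@14: c [1B, align 1] → 15
+1 pad (align 4)
@16: d [4B, align 4] → 20
@20: a [1B, align 1] → 21
@21: g [3B, align 1] → 24
@24: e [1B, align 1] → 25
+7 tail pad (align 8)
size 32, align 8
— Event2 —
@0: h [8B, align 8] → 8
@8: d [4B, align 4] → 12
@12: f [6B, align 2] → 18
@18: g [3B, align 1] → 21
@21: c [1B, align 1] → 22
@22: a [1B, align 1] → 23
@23: e [1B, align 1] → 24
size 24, align 8
32 − 24 = 8

8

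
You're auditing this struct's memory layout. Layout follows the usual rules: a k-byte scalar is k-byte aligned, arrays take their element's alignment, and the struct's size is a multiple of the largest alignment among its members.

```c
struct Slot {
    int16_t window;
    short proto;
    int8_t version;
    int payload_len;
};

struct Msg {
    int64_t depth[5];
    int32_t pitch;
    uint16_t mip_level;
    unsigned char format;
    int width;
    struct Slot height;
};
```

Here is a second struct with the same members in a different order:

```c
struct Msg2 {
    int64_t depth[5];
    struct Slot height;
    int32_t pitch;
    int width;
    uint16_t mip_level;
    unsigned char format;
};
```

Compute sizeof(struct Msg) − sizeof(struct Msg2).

Slot: @0: window [2B, align 2] → 2; @2: proto [2B, align 2] → 4; @4: version [1B, align 1] → 5; +3 pad (align 4); @8: payload_len [4B, align 4] → 12; size 12, align 4
@0: depth [40B, align 8] → 40
@40: pitch [4B, align 4] → 44
@44: mip_level [2B, align 2] → 46
@46: format [1B, align 1] → 47
+1 pad (align 4)
@48: width [4B, align 4] → 52
@52: height [12B, align 4] → 64
size 64, align 8
— Msg2 —
@0: depth [40B, align 8] → 40
@40: height [12B, align 4] → 52
@52: pitch [4B, align 4] → 56
@56: width [4B, align 4] → 60
@60: mip_level [2B, align 2] → 62
@62: format [1B, align 1] → 63
+1 tail pad (align 8)
size 64, align 8
64 − 64 = 0

0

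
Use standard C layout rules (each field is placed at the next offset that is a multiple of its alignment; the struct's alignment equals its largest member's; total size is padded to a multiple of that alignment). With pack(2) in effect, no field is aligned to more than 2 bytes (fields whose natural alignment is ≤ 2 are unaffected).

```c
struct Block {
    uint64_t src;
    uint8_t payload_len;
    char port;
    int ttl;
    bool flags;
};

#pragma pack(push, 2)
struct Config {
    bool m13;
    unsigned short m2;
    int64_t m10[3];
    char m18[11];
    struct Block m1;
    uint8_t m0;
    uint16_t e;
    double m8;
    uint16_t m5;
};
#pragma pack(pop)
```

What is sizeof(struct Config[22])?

Block: @0: src [8B, align 8] → 8; @8: payload_len [1B, align 1] → 9; @9: port [1B, align 1] → 10; +2 pad (align 4); @12: ttl [4B, align 4] → 16; @16: flags [1B, align 1] → 17; +7 tail pad (align 8); size 24, align 8
@0: m13 [1B, align 1] → 1
+1 pad (align 2)
@2: m2 [2B, align 2] → 4
@4: m10 [24B, align 2] → 28
@28: m18 [11B, align 1] → 39
+1 pad (align 2)
@40: m1 [24B, align 2] → 64
@64: m0 [1B, align 1] → 65
+1 pad (align 2)
@66: e [2B, align 2] → 68
@68: m8 [8B, align 2] → 76
@76: m5 [2B, align 2] → 78
size 78, align 2
array of 22: 22 × 78 = 1716

1716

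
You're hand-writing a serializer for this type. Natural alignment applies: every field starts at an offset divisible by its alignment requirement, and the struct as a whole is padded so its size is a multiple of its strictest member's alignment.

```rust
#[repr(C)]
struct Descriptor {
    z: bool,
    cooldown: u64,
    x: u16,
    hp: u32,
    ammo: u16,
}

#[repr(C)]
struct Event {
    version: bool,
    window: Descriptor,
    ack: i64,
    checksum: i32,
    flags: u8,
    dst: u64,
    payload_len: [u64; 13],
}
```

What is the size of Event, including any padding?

Descriptor: 0..1  z  (1B, 1-aligned); 1..8  -- padding (7B); 8..16  cooldown  (8B, 8-aligned); 16..18  x  (2B, 2-aligned); 18..20  -- padding (2B); 20..24  hp  (4B, 4-aligned); 24..26  ammo  (2B, 2-aligned); 26..32  -- tail padding (6B); sizeof = 32, alignof = 8
0..1  version  (1B, 1-aligned)
1..8  -- padding (7B)
8..40  window  (32B, 8-aligned)
40..48  ack  (8B, 8-aligned)
48..52  checksum  (4B, 4-aligned)
52..53  flags  (1B, 1-aligned)
53..56  -- padding (3B)
56..64  dst  (8B, 8-aligned)
64..168  payload_len  (104B, 8-aligned)
sizeof = 168, alignof = 8

168 bytes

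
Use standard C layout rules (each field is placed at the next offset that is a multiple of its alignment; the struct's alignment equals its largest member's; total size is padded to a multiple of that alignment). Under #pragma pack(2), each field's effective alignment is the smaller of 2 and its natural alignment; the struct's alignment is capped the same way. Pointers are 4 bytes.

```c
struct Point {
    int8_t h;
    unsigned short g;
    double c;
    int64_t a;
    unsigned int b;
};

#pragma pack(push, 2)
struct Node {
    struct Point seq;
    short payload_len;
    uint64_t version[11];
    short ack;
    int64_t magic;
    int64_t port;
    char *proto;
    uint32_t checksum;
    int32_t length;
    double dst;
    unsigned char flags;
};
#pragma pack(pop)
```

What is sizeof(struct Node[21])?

3402

Point: h at 0 (size 1, align 1) → ends 1; pad 1 to align 2 for g; g at 2 (size 2, align 2) → ends 4; pad 4 to align 8 for c; c at 8 (size 8, align 8) → ends 16; a at 16 (size 8, align 8) → ends 24; b at 24 (size 4, align 4) → ends 28; tail pad 4 to reach multiple of 8; total 32 bytes, alignment 8
seq at 0 (size 32, align 2) → ends 32
payload_len at 32 (size 2, align 2) → ends 34
version at 34 (size 88, align 2) → ends 122
ack at 122 (size 2, align 2) → ends 124
magic at 124 (size 8, align 2) → ends 132
port at 132 (size 8, align 2) → ends 140
proto at 140 (size 4, align 2) → ends 144
checksum at 144 (size 4, align 2) → ends 148
length at 148 (size 4, align 2) → ends 152
dst at 152 (size 8, align 2) → ends 160
flags at 160 (size 1, align 1) → ends 161
tail pad 1 to reach multiple of 2
total 162 bytes, alignment 2
array of 21: 21 × 162 = 3402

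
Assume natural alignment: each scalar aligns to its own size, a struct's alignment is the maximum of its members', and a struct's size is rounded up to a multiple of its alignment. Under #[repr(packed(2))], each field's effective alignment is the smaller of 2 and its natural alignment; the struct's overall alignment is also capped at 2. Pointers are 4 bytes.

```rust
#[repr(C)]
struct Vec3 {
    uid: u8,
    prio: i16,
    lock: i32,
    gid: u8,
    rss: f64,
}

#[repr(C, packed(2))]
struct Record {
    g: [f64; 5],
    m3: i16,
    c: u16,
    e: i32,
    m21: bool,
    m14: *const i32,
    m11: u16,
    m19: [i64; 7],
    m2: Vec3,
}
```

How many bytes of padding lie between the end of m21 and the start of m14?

1

Vec3: @0: uid [1B, align 1] → 1; +1 pad (align 2); @2: prio [2B, align 2] → 4; @4: lock [4B, align 4] → 8; @8: gid [1B, align 1] → 9; +7 pad (align 8); @16: rss [8B, align 8] → 24; size 24, align 8
@0: g [40B, align 2] → 40
@40: m3 [2B, align 2] → 42
@42: c [2B, align 2] → 44
@44: e [4B, align 2] → 48
@48: m21 [1B, align 1] → 49
+1 pad (align 2)
@50: m14 [4B, align 2] → 54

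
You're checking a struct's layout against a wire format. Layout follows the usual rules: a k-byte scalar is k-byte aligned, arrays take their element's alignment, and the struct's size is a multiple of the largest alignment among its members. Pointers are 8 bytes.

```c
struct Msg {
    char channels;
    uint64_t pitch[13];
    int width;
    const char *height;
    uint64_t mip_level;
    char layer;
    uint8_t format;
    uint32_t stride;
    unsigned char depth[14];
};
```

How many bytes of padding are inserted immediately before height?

channels at 0 (size 1, align 1) → ends 1
pad 7 to align 8 for pitch
pitch at 8 (size 104, align 8) → ends 112
width at 112 (size 4, align 4) → ends 116
pad 4 to align 8 for height
height at 120 (size 8, align 8) → ends 128

4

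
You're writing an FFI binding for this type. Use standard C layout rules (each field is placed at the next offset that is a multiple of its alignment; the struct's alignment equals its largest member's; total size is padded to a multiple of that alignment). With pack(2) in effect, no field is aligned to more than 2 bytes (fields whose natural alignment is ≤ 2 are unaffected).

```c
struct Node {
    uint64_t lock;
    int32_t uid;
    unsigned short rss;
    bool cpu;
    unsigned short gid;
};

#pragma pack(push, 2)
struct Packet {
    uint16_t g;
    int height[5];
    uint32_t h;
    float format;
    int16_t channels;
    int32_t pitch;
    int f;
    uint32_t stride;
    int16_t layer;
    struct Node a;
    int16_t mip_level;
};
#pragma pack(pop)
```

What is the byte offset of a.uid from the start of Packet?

54

Node: lock at 0 (size 8, align 8) → ends 8; uid at 8 (size 4, align 4) → ends 12; rss at 12 (size 2, align 2) → ends 14; cpu at 14 (size 1, align 1) → ends 15; pad 1 to align 2 for gid; gid at 16 (size 2, align 2) → ends 18; tail pad 6 to reach multiple of 8; total 24 bytes, alignment 8
g at 0 (size 2, align 2) → ends 2
height at 2 (size 20, align 2) → ends 22
h at 22 (size 4, align 2) → ends 26
format at 26 (size 4, align 2) → ends 30
channels at 30 (size 2, align 2) → ends 32
pitch at 32 (size 4, align 2) → ends 36
f at 36 (size 4, align 2) → ends 40
stride at 40 (size 4, align 2) → ends 44
layer at 44 (size 2, align 2) → ends 46
a at 46 (size 24, align 2) → ends 70
within Node: uid at 8
46 + 8 = 54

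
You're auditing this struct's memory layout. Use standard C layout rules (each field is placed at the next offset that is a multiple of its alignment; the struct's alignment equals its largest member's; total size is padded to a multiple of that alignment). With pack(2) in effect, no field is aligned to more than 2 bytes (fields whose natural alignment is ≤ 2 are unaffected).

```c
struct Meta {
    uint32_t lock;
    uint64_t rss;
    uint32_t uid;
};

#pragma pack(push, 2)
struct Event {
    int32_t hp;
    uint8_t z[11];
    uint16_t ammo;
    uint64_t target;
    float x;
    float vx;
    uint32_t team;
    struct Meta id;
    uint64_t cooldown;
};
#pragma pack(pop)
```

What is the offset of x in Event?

26

Meta: lock at 0 (size 4, align 4) → ends 4; pad 4 to align 8 for rss; rss at 8 (size 8, align 8) → ends 16; uid at 16 (size 4, align 4) → ends 20; tail pad 4 to reach multiple of 8; total 24 bytes, alignment 8
hp at 0 (size 4, align 2) → ends 4
z at 4 (size 11, align 1) → ends 15
pad 1 to align 2 for ammo
ammo at 16 (size 2, align 2) → ends 18
target at 18 (size 8, align 2) → ends 26
x at 26 (size 4, align 2) → ends 30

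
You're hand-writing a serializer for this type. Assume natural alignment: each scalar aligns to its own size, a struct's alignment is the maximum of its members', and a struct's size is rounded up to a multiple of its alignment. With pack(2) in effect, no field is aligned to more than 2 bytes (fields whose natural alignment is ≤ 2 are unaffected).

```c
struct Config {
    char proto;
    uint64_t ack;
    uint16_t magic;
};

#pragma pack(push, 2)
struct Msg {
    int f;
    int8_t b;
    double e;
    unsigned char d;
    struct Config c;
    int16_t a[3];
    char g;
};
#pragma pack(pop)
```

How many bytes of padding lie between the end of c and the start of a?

0

Config: proto at 0 (size 1, align 1) → ends 1; pad 7 to align 8 for ack; ack at 8 (size 8, align 8) → ends 16; magic at 16 (size 2, align 2) → ends 18; tail pad 6 to reach multiple of 8; total 24 bytes, alignment 8
f at 0 (size 4, align 2) → ends 4
b at 4 (size 1, align 1) → ends 5
pad 1 to align 2 for e
e at 6 (size 8, align 2) → ends 14
d at 14 (size 1, align 1) → ends 15
pad 1 to align 2 for c
c at 16 (size 24, align 2) → ends 40
a at 40 (size 6, align 2) → ends 46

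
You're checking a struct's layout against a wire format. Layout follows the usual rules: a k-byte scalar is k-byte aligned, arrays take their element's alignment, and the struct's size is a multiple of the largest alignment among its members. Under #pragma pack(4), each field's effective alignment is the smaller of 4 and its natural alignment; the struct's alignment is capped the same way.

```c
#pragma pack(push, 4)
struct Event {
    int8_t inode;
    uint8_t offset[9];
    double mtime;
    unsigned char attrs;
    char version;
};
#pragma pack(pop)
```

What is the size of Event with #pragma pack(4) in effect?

@0: inode [1B, align 1] → 1
@1: offset [9B, align 1] → 10
+2 pad (align 4)
@12: mtime [8B, align 4] → 20
@20: attrs [1B, align 1] → 21
@21: version [1B, align 1] → 22
+2 tail pad (align 4)
size 24, align 4

24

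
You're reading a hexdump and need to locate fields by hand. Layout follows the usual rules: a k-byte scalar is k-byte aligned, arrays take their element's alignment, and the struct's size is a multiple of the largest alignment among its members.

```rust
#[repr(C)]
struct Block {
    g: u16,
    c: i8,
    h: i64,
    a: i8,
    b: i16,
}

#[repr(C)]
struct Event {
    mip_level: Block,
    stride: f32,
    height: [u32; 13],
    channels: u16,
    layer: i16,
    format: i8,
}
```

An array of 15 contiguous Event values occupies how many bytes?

1320

Block: g at 0 (size 2, align 2) → ends 2; c at 2 (size 1, align 1) → ends 3; pad 5 to align 8 for h; h at 8 (size 8, align 8) → ends 16; a at 16 (size 1, align 1) → ends 17; pad 1 to align 2 for b; b at 18 (size 2, align 2) → ends 20; tail pad 4 to reach multiple of 8; total 24 bytes, alignment 8
mip_level at 0 (size 24, align 8) → ends 24
stride at 24 (size 4, align 4) → ends 28
height at 28 (size 52, align 4) → ends 80
channels at 80 (size 2, align 2) → ends 82
layer at 82 (size 2, align 2) → ends 84
format at 84 (size 1, align 1) → ends 85
tail pad 3 to reach multiple of 8
total 88 bytes, alignment 8
array of 15: 15 × 88 = 1320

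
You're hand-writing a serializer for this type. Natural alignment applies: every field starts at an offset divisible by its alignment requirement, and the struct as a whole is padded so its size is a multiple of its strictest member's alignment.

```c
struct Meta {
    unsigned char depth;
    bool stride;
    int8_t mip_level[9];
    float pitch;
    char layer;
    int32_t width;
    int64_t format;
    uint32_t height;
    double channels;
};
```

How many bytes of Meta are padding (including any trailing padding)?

depth at 0 (size 1, align 1) → ends 1
stride at 1 (size 1, align 1) → ends 2
mip_level at 2 (size 9, align 1) → ends 11
pad 1 to align 4 for pitch
pitch at 12 (size 4, align 4) → ends 16
layer at 16 (size 1, align 1) → ends 17
pad 3 to align 4 for width
width at 20 (size 4, align 4) → ends 24
format at 24 (size 8, align 8) → ends 32
height at 32 (size 4, align 4) → ends 36
pad 4 to align 8 for channels
channels at 40 (size 8, align 8) → ends 48
total 48 bytes, alignment 8
data bytes 40, size 48 → padding 8

8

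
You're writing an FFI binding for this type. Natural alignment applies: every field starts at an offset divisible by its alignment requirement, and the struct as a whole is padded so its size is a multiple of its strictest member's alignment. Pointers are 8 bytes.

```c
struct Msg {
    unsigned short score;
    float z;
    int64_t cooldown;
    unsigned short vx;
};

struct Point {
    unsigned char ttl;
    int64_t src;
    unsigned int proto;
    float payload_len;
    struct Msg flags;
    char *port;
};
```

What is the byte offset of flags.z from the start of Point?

Msg: 0..2  score  (2B, 2-aligned); 2..4  -- padding (2B); 4..8  z  (4B, 4-aligned); 8..16  cooldown  (8B, 8-aligned); 16..18  vx  (2B, 2-aligned); 18..24  -- tail padding (6B); sizeof = 24, alignof = 8
0..1  ttl  (1B, 1-aligned)
1..8  -- padding (7B)
8..16  src  (8B, 8-aligned)
16..20  proto  (4B, 4-aligned)
20..24  payload_len  (4B, 4-aligned)
24..48  flags  (24B, 8-aligned)
within Msg: z at 4
24 + 4 = 28

28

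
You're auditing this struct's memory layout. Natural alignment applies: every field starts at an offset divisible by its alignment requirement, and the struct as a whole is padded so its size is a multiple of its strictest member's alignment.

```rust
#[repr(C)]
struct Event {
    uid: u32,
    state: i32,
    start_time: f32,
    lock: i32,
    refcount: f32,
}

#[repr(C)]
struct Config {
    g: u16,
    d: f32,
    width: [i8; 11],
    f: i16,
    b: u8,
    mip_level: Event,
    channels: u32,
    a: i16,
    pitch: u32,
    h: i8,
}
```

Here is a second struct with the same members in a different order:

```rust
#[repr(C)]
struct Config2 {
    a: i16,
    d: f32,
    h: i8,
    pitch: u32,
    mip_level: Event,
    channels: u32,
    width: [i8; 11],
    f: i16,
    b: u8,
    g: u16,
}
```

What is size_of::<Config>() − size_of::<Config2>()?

Event: 0..4  uid  (4B, 4-aligned); 4..8  state  (4B, 4-aligned); 8..12  start_time  (4B, 4-aligned); 12..16  lock  (4B, 4-aligned); 16..20  refcount  (4B, 4-aligned); sizeof = 20, alignof = 4
0..2  g  (2B, 2-aligned)
2..4  -- padding (2B)
4..8  d  (4B, 4-aligned)
8..19  width  (11B, 1-aligned)
19..20  -- padding (1B)
20..22  f  (2B, 2-aligned)
22..23  b  (1B, 1-aligned)
23..24  -- padding (1B)
24..44  mip_level  (20B, 4-aligned)
44..48  channels  (4B, 4-aligned)
48..50  a  (2B, 2-aligned)
50..52  -- padding (2B)
52..56  pitch  (4B, 4-aligned)
56..57  h  (1B, 1-aligned)
57..60  -- tail padding (3B)
sizeof = 60, alignof = 4
— Config2 —
0..2  a  (2B, 2-aligned)
2..4  -- padding (2B)
4..8  d  (4B, 4-aligned)
8..9  h  (1B, 1-aligned)
9..12  -- padding (3B)
12..16  pitch  (4B, 4-aligned)
16..36  mip_level  (20B, 4-aligned)
36..40  channels  (4B, 4-aligned)
40..51  width  (11B, 1-aligned)
51..52  -- padding (1B)
52..54  f  (2B, 2-aligned)
54..55  b  (1B, 1-aligned)
55..56  -- padding (1B)
56..58  g  (2B, 2-aligned)
58..60  -- tail padding (2B)
sizeof = 60, alignof = 4
60 − 60 = 0

0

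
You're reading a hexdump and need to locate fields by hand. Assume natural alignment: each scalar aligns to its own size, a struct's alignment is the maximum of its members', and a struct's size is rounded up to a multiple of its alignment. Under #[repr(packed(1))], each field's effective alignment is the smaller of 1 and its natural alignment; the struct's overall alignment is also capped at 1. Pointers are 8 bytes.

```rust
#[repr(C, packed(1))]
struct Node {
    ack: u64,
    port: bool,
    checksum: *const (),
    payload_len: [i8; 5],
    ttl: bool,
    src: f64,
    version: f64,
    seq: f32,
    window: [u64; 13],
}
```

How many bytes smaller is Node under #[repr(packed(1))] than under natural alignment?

natural layout:
  @0: ack [8B, align 8] → 8
  @8: port [1B, align 1] → 9
  +7 pad (align 8)
  @16: checksum [8B, align 8] → 24
  @24: payload_len [5B, align 1] → 29
  @29: ttl [1B, align 1] → 30
  +2 pad (align 8)
  @32: src [8B, align 8] → 40
  @40: version [8B, align 8] → 48
  @48: seq [4B, align 4] → 52
  +4 pad (align 8)
  @56: window [104B, align 8] → 160
  size 160, align 8
packed(1) layout:
  @0: ack [8B, align 1] → 8
  @8: port [1B, align 1] → 9
  @9: checksum [8B, align 1] → 17
  @17: payload_len [5B, align 1] → 22
  @22: ttl [1B, align 1] → 23
  @23: src [8B, align 1] → 31
  @31: version [8B, align 1] → 39
  @39: seq [4B, align 1] → 43
  @43: window [104B, align 1] → 147
  size 147, align 1
160 − 147 = 13

13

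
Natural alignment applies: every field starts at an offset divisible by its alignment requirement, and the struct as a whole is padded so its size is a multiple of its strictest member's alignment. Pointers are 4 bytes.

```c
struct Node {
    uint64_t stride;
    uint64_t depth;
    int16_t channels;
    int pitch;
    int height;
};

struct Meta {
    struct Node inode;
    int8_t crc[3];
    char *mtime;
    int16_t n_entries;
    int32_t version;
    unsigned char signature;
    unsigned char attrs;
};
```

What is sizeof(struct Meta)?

Node: stride at 0 (size 8, align 8) → ends 8; depth at 8 (size 8, align 8) → ends 16; channels at 16 (size 2, align 2) → ends 18; pad 2 to align 4 for pitch; pitch at 20 (size 4, align 4) → ends 24; height at 24 (size 4, align 4) → ends 28; tail pad 4 to reach multiple of 8; total 32 bytes, alignment 8
inode at 0 (size 32, align 8) → ends 32
crc at 32 (size 3, align 1) → ends 35
pad 1 to align 4 for mtime
mtime at 36 (size 4, align 4) → ends 40
n_entries at 40 (size 2, align 2) → ends 42
pad 2 to align 4 for version
version at 44 (size 4, align 4) → ends 48
signature at 48 (size 1, align 1) → ends 49
attrs at 49 (size 1, align 1) → ends 50
tail pad 6 to reach multiple of 8
total 56 bytes, alignment 8

56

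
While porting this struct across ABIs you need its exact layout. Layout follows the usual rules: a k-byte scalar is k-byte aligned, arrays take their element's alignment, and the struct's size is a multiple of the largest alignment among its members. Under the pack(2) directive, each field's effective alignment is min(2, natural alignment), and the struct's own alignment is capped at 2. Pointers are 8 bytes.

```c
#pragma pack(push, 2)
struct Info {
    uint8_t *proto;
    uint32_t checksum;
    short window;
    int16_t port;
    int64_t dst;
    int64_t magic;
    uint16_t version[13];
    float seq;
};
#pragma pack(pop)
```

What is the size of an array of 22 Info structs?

proto at 0 (size 8, align 2) → ends 8
checksum at 8 (size 4, align 2) → ends 12
window at 12 (size 2, align 2) → ends 14
port at 14 (size 2, align 2) → ends 16
dst at 16 (size 8, align 2) → ends 24
magic at 24 (size 8, align 2) → ends 32
version at 32 (size 26, align 2) → ends 58
seq at 58 (size 4, align 2) → ends 62
total 62 bytes, alignment 2
array of 22: 22 × 62 = 1364

1364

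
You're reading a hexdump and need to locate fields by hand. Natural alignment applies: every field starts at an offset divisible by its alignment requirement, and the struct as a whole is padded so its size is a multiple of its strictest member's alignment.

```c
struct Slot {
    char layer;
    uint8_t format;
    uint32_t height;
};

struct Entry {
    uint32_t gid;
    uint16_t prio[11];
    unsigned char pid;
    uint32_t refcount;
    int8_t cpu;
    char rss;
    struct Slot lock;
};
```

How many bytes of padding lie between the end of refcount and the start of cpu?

0

Slot: 0..1  layer  (1B, 1-aligned); 1..2  format  (1B, 1-aligned); 2..4  -- padding (2B); 4..8  height  (4B, 4-aligned); sizeof = 8, alignof = 4
0..4  gid  (4B, 4-aligned)
4..26  prio  (22B, 2-aligned)
26..27  pid  (1B, 1-aligned)
27..28  -- padding (1B)
28..32  refcount  (4B, 4-aligned)
32..33  cpu  (1B, 1-aligned)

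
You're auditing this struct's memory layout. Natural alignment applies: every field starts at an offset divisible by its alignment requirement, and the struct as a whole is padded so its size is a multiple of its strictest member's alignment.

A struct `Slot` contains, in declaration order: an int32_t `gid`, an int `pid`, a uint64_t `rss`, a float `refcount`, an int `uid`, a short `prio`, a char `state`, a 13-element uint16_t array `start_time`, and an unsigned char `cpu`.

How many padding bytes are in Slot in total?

gid at 0 (size 4, align 4) → ends 4
pid at 4 (size 4, align 4) → ends 8
rss at 8 (size 8, align 8) → ends 16
refcount at 16 (size 4, align 4) → ends 20
uid at 20 (size 4, align 4) → ends 24
prio at 24 (size 2, align 2) → ends 26
state at 26 (size 1, align 1) → ends 27
pad 1 to align 2 for start_time
start_time at 28 (size 26, align 2) → ends 54
cpu at 54 (size 1, align 1) → ends 55
tail pad 1 to reach multiple of 8
total 56 bytes, alignment 8
data bytes 54, size 56 → padding 2

2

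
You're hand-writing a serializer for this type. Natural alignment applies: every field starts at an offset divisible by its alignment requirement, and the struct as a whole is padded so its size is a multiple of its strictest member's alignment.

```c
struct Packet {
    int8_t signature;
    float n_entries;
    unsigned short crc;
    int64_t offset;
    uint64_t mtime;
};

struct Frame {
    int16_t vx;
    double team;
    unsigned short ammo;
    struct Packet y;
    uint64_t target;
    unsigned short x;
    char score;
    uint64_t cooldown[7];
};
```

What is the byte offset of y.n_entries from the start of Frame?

Packet: @0: signature [1B, align 1] → 1; +3 pad (align 4); @4: n_entries [4B, align 4] → 8; @8: crc [2B, align 2] → 10; +6 pad (align 8); @16: offset [8B, align 8] → 24; @24: mtime [8B, align 8] → 32; size 32, align 8
@0: vx [2B, align 2] → 2
+6 pad (align 8)
@8: team [8B, align 8] → 16
@16: ammo [2B, align 2] → 18
+6 pad (align 8)
@24: y [32B, align 8] → 56
within Packet: n_entries at 4
24 + 4 = 28

28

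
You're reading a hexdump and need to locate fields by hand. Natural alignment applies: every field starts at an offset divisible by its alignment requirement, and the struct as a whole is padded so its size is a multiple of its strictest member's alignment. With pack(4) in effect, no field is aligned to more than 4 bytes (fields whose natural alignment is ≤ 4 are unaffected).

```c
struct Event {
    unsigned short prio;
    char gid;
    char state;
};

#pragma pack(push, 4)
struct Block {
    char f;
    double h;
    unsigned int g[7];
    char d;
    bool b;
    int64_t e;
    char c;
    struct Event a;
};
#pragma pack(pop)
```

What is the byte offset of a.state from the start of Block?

57

Event: prio at 0 (size 2, align 2) → ends 2; gid at 2 (size 1, align 1) → ends 3; state at 3 (size 1, align 1) → ends 4; total 4 bytes, alignment 2
f at 0 (size 1, align 1) → ends 1
pad 3 to align 4 for h
h at 4 (size 8, align 4) → ends 12
g at 12 (size 28, align 4) → ends 40
d at 40 (size 1, align 1) → ends 41
b at 41 (size 1, align 1) → ends 42
pad 2 to align 4 for e
e at 44 (size 8, align 4) → ends 52
c at 52 (size 1, align 1) → ends 53
pad 1 to align 2 for a
a at 54 (size 4, align 2) → ends 58
within Event: state at 3
54 + 3 = 57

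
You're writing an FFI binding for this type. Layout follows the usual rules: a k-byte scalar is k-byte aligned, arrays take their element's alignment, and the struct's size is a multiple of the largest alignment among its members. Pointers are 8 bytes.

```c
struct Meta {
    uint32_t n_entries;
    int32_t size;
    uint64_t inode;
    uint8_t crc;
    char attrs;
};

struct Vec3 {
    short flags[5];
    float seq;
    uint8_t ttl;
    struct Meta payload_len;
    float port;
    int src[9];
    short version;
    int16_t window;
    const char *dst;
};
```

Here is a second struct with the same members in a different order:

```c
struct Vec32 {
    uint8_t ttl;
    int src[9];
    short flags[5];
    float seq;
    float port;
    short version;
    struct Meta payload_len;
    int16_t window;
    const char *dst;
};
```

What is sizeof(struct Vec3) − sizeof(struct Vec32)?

Meta: @0: n_entries [4B, align 4] → 4; @4: size [4B, align 4] → 8; @8: inode [8B, align 8] → 16; @16: crc [1B, align 1] → 17; @17: attrs [1B, align 1] → 18; +6 tail pad (align 8); size 24, align 8
@0: flags [10B, align 2] → 10
+2 pad (align 4)
@12: seq [4B, align 4] → 16
@16: ttl [1B, align 1] → 17
+7 pad (align 8)
@24: payload_len [24B, align 8] → 48
@48: port [4B, align 4] → 52
@52: src [36B, align 4] → 88
@88: version [2B, align 2] → 90
@90: window [2B, align 2] → 92
+4 pad (align 8)
@96: dst [8B, align 8] → 104
size 104, align 8
— Vec32 —
@0: ttl [1B, align 1] → 1
+3 pad (align 4)
@4: src [36B, align 4] → 40
@40: flags [10B, align 2] → 50
+2 pad (align 4)
@52: seq [4B, align 4] → 56
@56: port [4B, align 4] → 60
@60: version [2B, align 2] → 62
+2 pad (align 8)
@64: payload_len [24B, align 8] → 88
@88: window [2B, align 2] → 90
+6 pad (align 8)
@96: dst [8B, align 8] → 104
size 104, align 8
104 − 104 = 0

0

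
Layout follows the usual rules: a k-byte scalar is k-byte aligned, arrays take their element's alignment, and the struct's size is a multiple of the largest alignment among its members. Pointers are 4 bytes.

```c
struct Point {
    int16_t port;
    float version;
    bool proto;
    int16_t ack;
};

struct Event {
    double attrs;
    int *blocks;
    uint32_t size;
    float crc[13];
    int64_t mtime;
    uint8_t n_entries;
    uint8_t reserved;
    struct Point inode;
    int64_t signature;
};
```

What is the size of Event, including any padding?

104

Point: @0: port [2B, align 2] → 2; +2 pad (align 4); @4: version [4B, align 4] → 8; @8: proto [1B, align 1] → 9; +1 pad (align 2); @10: ack [2B, align 2] → 12; size 12, align 4
@0: attrs [8B, align 8] → 8
@8: blocks [4B, align 4] → 12
@12: size [4B, align 4] → 16
@16: crc [52B, align 4] → 68
+4 pad (align 8)
@72: mtime [8B, align 8] → 80
@80: n_entries [1B, align 1] → 81
@81: reserved [1B, align 1] → 82
+2 pad (align 4)
@84: inode [12B, align 4] → 96
@96: signature [8B, align 8] → 104
size 104, align 8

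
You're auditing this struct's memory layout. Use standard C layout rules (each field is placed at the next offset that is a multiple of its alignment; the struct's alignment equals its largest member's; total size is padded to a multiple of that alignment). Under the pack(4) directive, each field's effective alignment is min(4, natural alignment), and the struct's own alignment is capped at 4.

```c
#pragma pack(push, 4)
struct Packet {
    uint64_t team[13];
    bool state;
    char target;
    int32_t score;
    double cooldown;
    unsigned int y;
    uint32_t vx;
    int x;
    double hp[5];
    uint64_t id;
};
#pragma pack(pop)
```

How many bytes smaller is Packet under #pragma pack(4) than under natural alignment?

4

natural layout:
  0..104  team  (104B, 8-aligned)
  104..105  state  (1B, 1-aligned)
  105..106  target  (1B, 1-aligned)
  106..108  -- padding (2B)
  108..112  score  (4B, 4-aligned)
  112..120  cooldown  (8B, 8-aligned)
  120..124  y  (4B, 4-aligned)
  124..128  vx  (4B, 4-aligned)
  128..132  x  (4B, 4-aligned)
  132..136  -- padding (4B)
  136..176  hp  (40B, 8-aligned)
  176..184  id  (8B, 8-aligned)
  sizeof = 184, alignof = 8
packed(4) layout:
  0..104  team  (104B, 4-aligned)
  104..105  state  (1B, 1-aligned)
  105..106  target  (1B, 1-aligned)
  106..108  -- padding (2B)
  108..112  score  (4B, 4-aligned)
  112..120  cooldown  (8B, 4-aligned)
  120..124  y  (4B, 4-aligned)
  124..128  vx  (4B, 4-aligned)
  128..132  x  (4B, 4-aligned)
  132..172  hp  (40B, 4-aligned)
  172..180  id  (8B, 4-aligned)
  sizeof = 180, alignof = 4
184 − 180 = 4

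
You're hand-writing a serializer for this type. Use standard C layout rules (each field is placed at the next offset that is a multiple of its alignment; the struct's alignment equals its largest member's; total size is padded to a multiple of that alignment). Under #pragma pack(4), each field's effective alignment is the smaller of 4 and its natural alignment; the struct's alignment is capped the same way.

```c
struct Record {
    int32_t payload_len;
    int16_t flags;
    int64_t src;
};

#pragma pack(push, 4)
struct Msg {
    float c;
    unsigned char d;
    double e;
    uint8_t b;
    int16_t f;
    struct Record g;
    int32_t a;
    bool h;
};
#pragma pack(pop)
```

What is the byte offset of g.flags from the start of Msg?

24

Record: payload_len at 0 (size 4, align 4) → ends 4; flags at 4 (size 2, align 2) → ends 6; pad 2 to align 8 for src; src at 8 (size 8, align 8) → ends 16; total 16 bytes, alignment 8
c at 0 (size 4, align 4) → ends 4
d at 4 (size 1, align 1) → ends 5
pad 3 to align 4 for e
e at 8 (size 8, align 4) → ends 16
b at 16 (size 1, align 1) → ends 17
pad 1 to align 2 for f
f at 18 (size 2, align 2) → ends 20
g at 20 (size 16, align 4) → ends 36
within Record: flags at 4
20 + 4 = 24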